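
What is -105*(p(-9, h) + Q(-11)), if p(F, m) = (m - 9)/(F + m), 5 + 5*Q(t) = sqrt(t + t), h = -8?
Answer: -21*I*sqrt(22) ≈ -98.499*I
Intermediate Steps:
Q(t) = -1 + sqrt(2)*sqrt(t)/5 (Q(t) = -1 + sqrt(t + t)/5 = -1 + sqrt(2*t)/5 = -1 + (sqrt(2)*sqrt(t))/5 = -1 + sqrt(2)*sqrt(t)/5)
p(F, m) = (-9 + m)/(F + m)
-105*(p(-9, h) + Q(-11)) = -105*((-9 - 8)/(-9 - 8) + (-1 + sqrt(2)*sqrt(-11)/5)) = -105*(-17/(-17) + (-1 + sqrt(2)*(I*sqrt(11))/5)) = -105*(-1/17*(-17) + (-1 + I*sqrt(22)/5)) = -105*(1 + (-1 + I*sqrt(22)/5)) = -21*I*sqrt(22)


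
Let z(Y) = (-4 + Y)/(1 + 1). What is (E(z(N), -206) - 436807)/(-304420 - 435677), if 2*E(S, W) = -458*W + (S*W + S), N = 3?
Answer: 1558327/2960388 ≈ 0.52639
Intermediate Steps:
z(Y) = -2 + Y/2 (z(Y) = (-4 + Y)/2 = (-4 + Y)*(1/2) = -2 + Y/2)
E(S, W) = S/2 - 229*W + S*W/2 (E(S, W) = (-458*W + (S*W + S))/2 = (-458*W + (S + S*W))/2 = (S - 458*W + S*W)/2 = S/2 - 229*W + S*W/2)
(E(z(N), -206) - 436807)/(-304420 - 435677) = (((-2 + (1/2)*3)/2 - 229*(-206) + (1/2)*(-2 + (1/2)*3)*(-206)) - 436807)/(-304420 - 435677) = (((-2 + 3/2)/2 + 47174 + (1/2)*(-2 + 3/2)*(-206)) - 436807)/(-740097) = (((1/2)*(-1/2) + 47174 + (1/2)*(-1/2)*(-206)) - 436807)*(-1/740097) = ((-1/4 + 47174 + 103/2) - 436807)*(-1/740097) = (188901/4 - 436807)*(-1/740097) = -1558327/4*(-1/740097) = 1558327/2960388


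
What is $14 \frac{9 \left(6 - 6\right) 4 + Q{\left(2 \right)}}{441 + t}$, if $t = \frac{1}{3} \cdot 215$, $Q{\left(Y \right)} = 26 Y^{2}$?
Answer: $\frac{2184}{769} \approx 2.8401$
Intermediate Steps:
$t = \frac{215}{3}$ ($t = \frac{1}{3} \cdot 215 = \frac{215}{3} \approx 71.667$)
$14 \frac{9 \left(6 - 6\right) 4 + Q{\left(2 \right)}}{441 + t} = 14 \frac{9 \left(6 - 6\right) 4 + 26 \cdot 2^{2}}{441 + \frac{215}{3}} = 14 \frac{9 \left(6 - 6\right) 4 + 26 \cdot 4}{\frac{1538}{3}} = 14 \left(9 \cdot 0 \cdot 4 + 104\right) \frac{3}{1538} = 14 \left(0 \cdot 4 + 104\right) \frac{3}{1538} = 14 \left(0 + 104\right) \frac{3}{1538} = 14 \cdot 104 \cdot \frac{3}{1538} = 14 \cdot \frac{156}{769} = \frac{2184}{769}$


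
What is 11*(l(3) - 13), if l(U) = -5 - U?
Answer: -231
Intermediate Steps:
11*(l(3) - 13) = 11*((-5 - 1*3) - 13) = 11*((-5 - 3) - 13) = 11*(-8 - 13) = 11*(-21) = -231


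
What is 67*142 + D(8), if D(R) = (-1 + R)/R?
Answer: 76119/8 ≈ 9514.9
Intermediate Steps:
D(R) = (-1 + R)/R
67*142 + D(8) = 67*142 + (-1 + 8)/8 = 9514 + (⅛)*7 = 9514 + 7/8 = 76119/8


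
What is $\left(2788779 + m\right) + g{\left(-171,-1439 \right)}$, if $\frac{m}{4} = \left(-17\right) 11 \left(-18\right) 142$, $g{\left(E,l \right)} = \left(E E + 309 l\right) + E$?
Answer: $4285086$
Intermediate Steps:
$g{\left(E,l \right)} = E + E^{2} + 309 l$ ($g{\left(E,l \right)} = \left(E^{2} + 309 l\right) + E = E + E^{2} + 309 l$)
$m = 1911888$ ($m = 4 \left(-17\right) 11 \left(-18\right) 142 = 4 \left(-187\right) \left(-18\right) 142 = 4 \cdot 3366 \cdot 142 = 4 \cdot 477972 = 1911888$)
$\left(2788779 + m\right) + g{\left(-171,-1439 \right)} = \left(2788779 + 1911888\right) + \left(-171 + \left(-171\right)^{2} + 309 \left(-1439\right)\right) = 4700667 - 415581 = 4285086$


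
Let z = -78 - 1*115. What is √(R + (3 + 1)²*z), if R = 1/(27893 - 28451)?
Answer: I*√106832510/186 ≈ 55.57*I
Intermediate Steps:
z = -193 (z = -78 - 115 = -193)
R = -1/558 (R = 1/(-558) = -1/558 ≈ -0.0017921)
√(R + (3 + 1)²*z) = √(-1/558 + (3 + 1)²*(-193)) = √(-1/558 + 4²*(-193)) = √(-1/558 + 16*(-193)) = √(-1/558 - 3088) = √(-1723105/558) = I*√106832510/186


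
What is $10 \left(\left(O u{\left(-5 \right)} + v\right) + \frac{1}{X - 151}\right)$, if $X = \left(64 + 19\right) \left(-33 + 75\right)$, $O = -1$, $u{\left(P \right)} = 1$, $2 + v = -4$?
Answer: $- \frac{46688}{667} \approx -69.997$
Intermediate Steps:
$v = -6$ ($v = -2 - 4 = -6$)
$X = 3486$ ($X = 83 \cdot 42 = 3486$)
$10 \left(\left(O u{\left(-5 \right)} + v\right) + \frac{1}{X - 151}\right) = 10 \left(\left(\left(-1\right) 1 - 6\right) + \frac{1}{3486 - 151}\right) = 10 \left(\left(-1 - 6\right) + \frac{1}{3335}\right) = 10 \left(-7 + \frac{1}{3335}\right) = 10 \left(- \frac{23344}{3335}\right) = - \frac{46688}{667}$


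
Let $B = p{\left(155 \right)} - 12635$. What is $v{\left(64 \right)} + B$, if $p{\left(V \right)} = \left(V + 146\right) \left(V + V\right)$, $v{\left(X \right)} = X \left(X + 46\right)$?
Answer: $87715$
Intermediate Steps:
$v{\left(X \right)} = X \left(46 + X\right)$
$p{\left(V \right)} = 2 V \left(146 + V\right)$ ($p{\left(V \right)} = \left(146 + V\right) 2 V = 2 V \left(146 + V\right)$)
$B = 80675$ ($B = 2 \cdot 155 \left(146 + 155\right) - 12635 = 2 \cdot 155 \cdot 301 - 12635 = 93310 - 12635 = 80675$)
$v{\left(64 \right)} + B = 64 \left(46 + 64\right) + 80675 = 64 \cdot 110 + 80675 = 7040 + 80675 = 87715$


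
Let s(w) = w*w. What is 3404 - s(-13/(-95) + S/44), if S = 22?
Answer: 122869759/36100 ≈ 3403.6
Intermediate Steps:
s(w) = w**2
3404 - s(-13/(-95) + S/44) = 3404 - (-13/(-95) + 22/44)**2 = 3404 - (-13*(-1/95) + 22*(1/44))**2 = 3404 - (13/95 + 1/2)**2 = 3404 - (121/190)**2 = 3404 - 1*14641/36100 = 3404 - 14641/36100 = 122869759/36100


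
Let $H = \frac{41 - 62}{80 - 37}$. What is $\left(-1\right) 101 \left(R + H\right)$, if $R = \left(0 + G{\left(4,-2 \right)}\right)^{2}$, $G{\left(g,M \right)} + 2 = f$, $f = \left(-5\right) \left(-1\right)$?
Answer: $- \frac{36966}{43} \approx -859.67$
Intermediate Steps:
$f = 5$
$H = - \frac{21}{43}$ ($H = - \frac{21}{80 - 37} = - \frac{21}{43} \approx -0.48837$)
$G{\left(g,M \right)} = 3$ ($G{\left(g,M \right)} = -2 + 5 = 3$)
$R = 9$ ($R = \left(0 + 3\right)^{2} = 3^{2} = 9$)
$\left(-1\right) 101 \left(R + H\right) = \left(-1\right) 101 \left(9 - \frac{21}{43}\right) = \left(-101\right) \frac{366}{43} = - \frac{36966}{43}$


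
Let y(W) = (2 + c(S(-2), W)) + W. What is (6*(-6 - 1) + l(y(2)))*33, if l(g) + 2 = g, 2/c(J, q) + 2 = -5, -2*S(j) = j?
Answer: -9306/7 ≈ -1329.4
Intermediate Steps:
S(j) = -j/2
c(J, q) = -2/7 (c(J, q) = 2/(-2 - 5) = 2/(-7) = 2*(-⅐) = -2/7)
y(W) = 12/7 + W (y(W) = (2 - 2/7) + W = 12/7 + W)
l(g) = -2 + g
(6*(-6 - 1) + l(y(2)))*33 = (6*(-6 - 1) + (-2 + (12/7 + 2)))*33 = (6*(-7) + (-2 + 26/7))*33 = (-42 + 12/7)*33 = -282/7*33 = -9306/7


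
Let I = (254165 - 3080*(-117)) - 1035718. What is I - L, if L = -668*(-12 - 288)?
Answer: -621593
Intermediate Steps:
L = 200400 (L = -668*(-300) = 200400)
I = -421193 (I = (254165 + 360360) - 1035718 = 614525 - 1035718 = -421193)
I - L = -421193 - 1*200400 = -421193 - 200400 = -621593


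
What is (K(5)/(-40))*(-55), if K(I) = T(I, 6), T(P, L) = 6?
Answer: 33/4 ≈ 8.2500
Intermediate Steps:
K(I) = 6
(K(5)/(-40))*(-55) = (6/(-40))*(-55) = (6*(-1/40))*(-55) = -3/20*(-55) = 33/4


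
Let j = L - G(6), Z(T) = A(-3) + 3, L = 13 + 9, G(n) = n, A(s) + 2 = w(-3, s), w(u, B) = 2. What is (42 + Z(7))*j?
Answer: 720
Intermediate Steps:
A(s) = 0 (A(s) = -2 + 2 = 0)
L = 22
Z(T) = 3 (Z(T) = 0 + 3 = 3)
j = 16 (j = 22 - 1*6 = 22 - 6 = 16)
(42 + Z(7))*j = (42 + 3)*16 = 45*16 = 720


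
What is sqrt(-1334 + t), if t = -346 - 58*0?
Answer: 4*I*sqrt(105) ≈ 40.988*I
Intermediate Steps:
t = -346 (t = -346 - 1*0 = -346 + 0 = -346)
sqrt(-1334 + t) = sqrt(-1334 - 346) = sqrt(-1680) = 4*I*sqrt(105)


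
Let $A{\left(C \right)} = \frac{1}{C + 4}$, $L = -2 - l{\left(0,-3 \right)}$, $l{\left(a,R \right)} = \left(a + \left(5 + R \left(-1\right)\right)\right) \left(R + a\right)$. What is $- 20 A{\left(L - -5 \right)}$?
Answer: $- \frac{20}{31} \approx -0.64516$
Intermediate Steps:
$l{\left(a,R \right)} = \left(R + a\right) \left(5 + a - R\right)$ ($l{\left(a,R \right)} = \left(a - \left(-5 + R\right)\right) \left(R + a\right) = \left(5 + a - R\right) \left(R + a\right) = \left(R + a\right) \left(5 + a - R\right)$)
$L = 22$ ($L = -2 - \left(0^{2} - \left(-3\right)^{2} + 5 \left(-3\right) + 5 \cdot 0\right) = -2 - \left(0 - 9 - 15 + 0\right) = -2 - -24 = -2 + 24 = 22$)
$A{\left(C \right)} = \frac{1}{4 + C}$
$- 20 A{\left(L - -5 \right)} = - \frac{20}{4 + \left(22 - -5\right)} = - \frac{20}{4 + \left(22 + 5\right)} = - \frac{20}{4 + 27} = - \frac{20}{31}$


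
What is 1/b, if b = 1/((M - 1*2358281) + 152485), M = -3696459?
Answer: -5902255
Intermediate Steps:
b = -1/5902255 (b = 1/((-3696459 - 1*2358281) + 152485) = 1/((-3696459 - 2358281) + 152485) = 1/(-6054740 + 152485) = 1/(-5902255) = -1/5902255 ≈ -1.6943e-7)
1/b = 1/(-1/5902255) = -5902255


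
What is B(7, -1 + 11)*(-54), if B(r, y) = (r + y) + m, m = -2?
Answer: -810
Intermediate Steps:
B(r, y) = -2 + r + y (B(r, y) = (r + y) - 2 = -2 + r + y)
B(7, -1 + 11)*(-54) = (-2 + 7 + (-1 + 11))*(-54) = (-2 + 7 + 10)*(-54) = 15*(-54) = -810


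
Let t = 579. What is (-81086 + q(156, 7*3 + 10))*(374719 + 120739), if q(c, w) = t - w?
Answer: -39903196404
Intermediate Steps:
q(c, w) = 579 - w
(-81086 + q(156, 7*3 + 10))*(374719 + 120739) = (-81086 + (579 - (7*3 + 10)))*(374719 + 120739) = (-81086 + (579 - (21 + 10)))*495458 = (-81086 + (579 - 1*31))*495458 = (-81086 + (579 - 31))*495458 = (-81086 + 548)*495458 = -80538*495458 = -39903196404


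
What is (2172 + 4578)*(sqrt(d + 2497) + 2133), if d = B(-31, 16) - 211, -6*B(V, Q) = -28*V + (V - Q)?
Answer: 14397750 + 1125*sqrt(77370) ≈ 1.4711e+7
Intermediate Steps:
B(V, Q) = Q/6 + 9*V/2 (B(V, Q) = -(-28*V + (V - Q))/6 = -(-Q - 27*V)/6 = Q/6 + 9*V/2)
d = -2087/6 (d = ((1/6)*16 + (9/2)*(-31)) - 211 = (8/3 - 279/2) - 211 = -821/6 - 211 = -2087/6 ≈ -347.83)
(2172 + 4578)*(sqrt(d + 2497) + 2133) = (2172 + 4578)*(sqrt(-2087/6 + 2497) + 2133) = 6750*(sqrt(12895/6) + 2133) = 6750*(sqrt(77370)/6 + 2133) = 6750*(2133 + sqrt(77370)/6) = 14397750 + 1125*sqrt(77370)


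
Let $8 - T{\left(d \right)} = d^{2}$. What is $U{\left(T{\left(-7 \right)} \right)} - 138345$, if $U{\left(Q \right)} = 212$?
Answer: $-138133$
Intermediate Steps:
$T{\left(d \right)} = 8 - d^{2}$
$U{\left(T{\left(-7 \right)} \right)} - 138345 = 212 - 138345 = -138133$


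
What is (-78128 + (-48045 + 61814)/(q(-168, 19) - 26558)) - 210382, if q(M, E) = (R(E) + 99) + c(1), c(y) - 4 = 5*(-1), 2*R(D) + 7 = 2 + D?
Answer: -1090281257/3779 ≈ -2.8851e+5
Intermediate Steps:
R(D) = -5/2 + D/2 (R(D) = -7/2 + (2 + D)/2 = -7/2 + (1 + D/2) = -5/2 + D/2)
c(y) = -1 (c(y) = 4 + 5*(-1) = 4 - 5 = -1)
q(M, E) = 191/2 + E/2 (q(M, E) = ((-5/2 + E/2) + 99) - 1 = (193/2 + E/2) - 1 = 191/2 + E/2)
(-78128 + (-48045 + 61814)/(q(-168, 19) - 26558)) - 210382 = (-78128 + (-48045 + 61814)/((191/2 + (1/2)*19) - 26558)) - 210382 = (-78128 + 13769/((191/2 + 19/2) - 26558)) - 210382 = (-78128 + 13769/(105 - 26558)) - 210382 = (-78128 + 13769/(-26453)) - 210382 = (-78128 + 13769*(-1/26453)) - 210382 = (-78128 - 1967/3779) - 210382 = -295247679/3779 - 210382 = -1090281257/3779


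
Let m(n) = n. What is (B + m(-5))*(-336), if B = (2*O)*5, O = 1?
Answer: -1680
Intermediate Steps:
B = 10 (B = (2*1)*5 = 2*5 = 10)
(B + m(-5))*(-336) = (10 - 5)*(-336) = 5*(-336) = -1680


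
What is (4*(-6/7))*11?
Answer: -264/7 ≈ -37.714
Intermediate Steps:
(4*(-6/7))*11 = -24/7*11 = -264/7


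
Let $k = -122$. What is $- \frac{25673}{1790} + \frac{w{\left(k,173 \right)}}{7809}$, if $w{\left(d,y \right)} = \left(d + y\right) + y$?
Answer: $- \frac{200079497}{13978110} \approx -14.314$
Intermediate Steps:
$w{\left(d,y \right)} = d + 2 y$
$- \frac{25673}{1790} + \frac{w{\left(k,173 \right)}}{7809} = - \frac{25673}{1790} + \frac{-122 + 2 \cdot 173}{7809} = \left(-25673\right) \frac{1}{1790} + \left(-122 + 346\right) \frac{1}{7809} = - \frac{25673}{1790} + 224 \cdot \frac{1}{7809} = - \frac{25673}{1790} + \frac{224}{7809} = - \frac{200079497}{13978110}$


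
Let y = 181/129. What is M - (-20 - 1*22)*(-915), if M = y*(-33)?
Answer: -1654481/43 ≈ -38476.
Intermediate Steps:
y = 181/129 (y = 181*(1/129) = 181/129 ≈ 1.4031)
M = -1991/43 (M = (181/129)*(-33) = -1991/43 ≈ -46.302)
M - (-20 - 1*22)*(-915) = -1991/43 - (-20 - 1*22)*(-915) = -1991/43 - (-20 - 22)*(-915) = -1991/43 - (-42)*(-915) = -1991/43 - 1*38430 = -1991/43 - 38430 = -1654481/43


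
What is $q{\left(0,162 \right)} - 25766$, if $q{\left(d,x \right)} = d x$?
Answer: $-25766$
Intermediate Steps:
$q{\left(0,162 \right)} - 25766 = 0 \cdot 162 - 25766 = 0 - 25766 = -25766$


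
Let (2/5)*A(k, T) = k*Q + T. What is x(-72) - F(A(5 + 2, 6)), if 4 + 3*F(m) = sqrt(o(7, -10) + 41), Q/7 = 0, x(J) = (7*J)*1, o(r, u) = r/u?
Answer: -1508/3 - sqrt(4030)/30 ≈ -504.78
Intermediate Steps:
x(J) = 7*J
Q = 0 (Q = 7*0 = 0)
A(k, T) = 5*T/2 (A(k, T) = 5*(k*0 + T)/2 = 5*(0 + T)/2 = 5*T/2)
F(m) = -4/3 + sqrt(4030)/30 (F(m) = -4/3 + sqrt(7/(-10) + 41)/3 = -4/3 + sqrt(7*(-1/10) + 41)/3 = -4/3 + sqrt(-7/10 + 41)/3 = -4/3 + sqrt(403/10)/3 = -4/3 + (sqrt(4030)/10)/3 = -4/3 + sqrt(4030)/30)
x(-72) - F(A(5 + 2, 6)) = 7*(-72) - (-4/3 + sqrt(4030)/30) = -504 + (4/3 - sqrt(4030)/30) = -1508/3 - sqrt(4030)/30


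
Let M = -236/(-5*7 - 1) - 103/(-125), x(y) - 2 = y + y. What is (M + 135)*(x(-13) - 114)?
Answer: -7368142/375 ≈ -19648.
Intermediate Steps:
x(y) = 2 + 2*y (x(y) = 2 + (y + y) = 2 + 2*y)
M = 8302/1125 (M = -236/(-35 - 1) - 103*(-1/125) = -236/(-36) + 103/125 = -236*(-1/36) + 103/125 = 59/9 + 103/125 = 8302/1125 ≈ 7.3796)
(M + 135)*(x(-13) - 114) = (8302/1125 + 135)*((2 + 2*(-13)) - 114) = 160177*((2 - 26) - 114)/1125 = 160177*(-24 - 114)/1125 = (160177/1125)*(-138) = -7368142/375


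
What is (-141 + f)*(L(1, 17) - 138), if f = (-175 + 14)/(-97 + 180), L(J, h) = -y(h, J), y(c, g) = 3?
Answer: 1672824/83 ≈ 20155.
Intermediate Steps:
L(J, h) = -3 (L(J, h) = -1*3 = -3)
f = -161/83 ≈ -1.9398
(-141 + f)*(L(1, 17) - 138) = (-141 - 161/83)*(-3 - 138) = -11864/83*(-141) = 1672824/83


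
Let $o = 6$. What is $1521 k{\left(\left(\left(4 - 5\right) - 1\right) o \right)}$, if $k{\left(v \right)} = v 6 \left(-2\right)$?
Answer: $219024$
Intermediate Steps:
$k{\left(v \right)} = - 12 v$ ($k{\left(v \right)} = 6 v \left(-2\right) = - 12 v$)
$1521 k{\left(\left(\left(4 - 5\right) - 1\right) o \right)} = 1521 \left(- 12 \left(\left(4 - 5\right) - 1\right) 6\right) = 1521 \left(- 12 \left(-1 - 1\right) 6\right) = 1521 \left(- 12 \left(\left(-2\right) 6\right)\right) = 1521 \left(\left(-12\right) \left(-12\right)\right) = 1521 \cdot 144 = 219024$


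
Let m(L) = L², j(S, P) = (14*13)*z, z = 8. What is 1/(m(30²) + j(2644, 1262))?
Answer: 1/811456 ≈ 1.2324e-6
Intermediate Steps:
j(S, P) = 1456 (j(S, P) = (14*13)*8 = 182*8 = 1456)
1/(m(30²) + j(2644, 1262)) = 1/((30²)² + 1456) = 1/(900² + 1456) = 1/(810000 + 1456) = 1/811456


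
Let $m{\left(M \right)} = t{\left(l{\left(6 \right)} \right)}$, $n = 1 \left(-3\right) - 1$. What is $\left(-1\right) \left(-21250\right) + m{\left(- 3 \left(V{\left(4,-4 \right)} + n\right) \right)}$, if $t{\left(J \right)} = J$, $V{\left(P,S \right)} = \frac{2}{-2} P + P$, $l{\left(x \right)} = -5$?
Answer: $21245$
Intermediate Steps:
$n = -4$ ($n = -3 - 1 = -4$)
$V{\left(P,S \right)} = 0$ ($V{\left(P,S \right)} = 2 \left(- \frac{1}{2}\right) P + P = - P + P = 0$)
$m{\left(M \right)} = -5$
$\left(-1\right) \left(-21250\right) + m{\left(- 3 \left(V{\left(4,-4 \right)} + n\right) \right)} = \left(-1\right) \left(-21250\right) - 5 = 21250 - 5 = 21245$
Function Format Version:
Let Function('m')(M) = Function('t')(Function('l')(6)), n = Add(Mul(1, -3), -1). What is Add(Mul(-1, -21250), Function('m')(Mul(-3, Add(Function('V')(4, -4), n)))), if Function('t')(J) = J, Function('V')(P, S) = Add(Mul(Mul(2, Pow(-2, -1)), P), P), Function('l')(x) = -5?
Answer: 21245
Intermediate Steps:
n = -4 (n = Add(-3, -1) = -4)
Function('V')(P, S) = 0 (Function('V')(P, S) = Add(Mul(Mul(2, Rational(-1, 2)), P), P) = Add(Mul(-1, P), P) = 0)
Function('m')(M) = -5
Add(Mul(-1, -21250), Function('m')(Mul(-3, Add(Function('V')(4, -4), n)))) = Add(Mul(-1, -21250), -5) = Add(21250, -5) = 21245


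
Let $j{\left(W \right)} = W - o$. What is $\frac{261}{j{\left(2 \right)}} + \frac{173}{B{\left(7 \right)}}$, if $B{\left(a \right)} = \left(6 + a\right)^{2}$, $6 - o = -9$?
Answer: $- \frac{3220}{169} \approx -19.053$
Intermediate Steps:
$o = 15$ ($o = 6 - -9 = 6 + 9 = 15$)
$j{\left(W \right)} = -15 + W$ ($j{\left(W \right)} = W - 15 = -15 + W$)
$\frac{261}{j{\left(2 \right)}} + \frac{173}{B{\left(7 \right)}} = \frac{261}{-15 + 2} + \frac{173}{\left(6 + 7\right)^{2}} = \frac{261}{-13} + \frac{173}{13^{2}} = 261 \left(- \frac{1}{13}\right) + \frac{173}{169} = - \frac{261}{13} + 173 \cdot \frac{1}{169} = - \frac{261}{13} + \frac{173}{169} = - \frac{3220}{169}$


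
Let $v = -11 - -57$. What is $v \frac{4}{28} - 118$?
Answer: $- \frac{780}{7} \approx -111.43$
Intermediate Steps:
$v = 46$ ($v = -11 + 57 = 46$)
$v \frac{4}{28} - 118 = 46 \cdot \frac{4}{28} - 118 = 46 \cdot 4 \cdot \frac{1}{28} - 118 = 46 \cdot \frac{1}{7} - 118 = \frac{46}{7} - 118 = - \frac{780}{7}$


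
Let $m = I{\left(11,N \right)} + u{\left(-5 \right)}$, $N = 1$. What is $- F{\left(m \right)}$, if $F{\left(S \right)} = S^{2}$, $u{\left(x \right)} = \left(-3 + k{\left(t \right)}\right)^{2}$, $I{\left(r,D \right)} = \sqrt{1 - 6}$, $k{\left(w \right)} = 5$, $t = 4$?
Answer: $- \left(4 + i \sqrt{5}\right)^{2} \approx -11.0 - 17.889 i$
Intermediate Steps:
$I{\left(r,D \right)} = i \sqrt{5}$ ($I{\left(r,D \right)} = \sqrt{-5} = i \sqrt{5}$)
$u{\left(x \right)} = 4$ ($u{\left(x \right)} = \left(-3 + 5\right)^{2} = 2^{2} = 4$)
$m = 4 + i \sqrt{5}$ ($m = i \sqrt{5} + 4 = 4 + i \sqrt{5} \approx 4.0 + 2.2361 i$)
$- F{\left(m \right)} = - \left(4 + i \sqrt{5}\right)^{2}$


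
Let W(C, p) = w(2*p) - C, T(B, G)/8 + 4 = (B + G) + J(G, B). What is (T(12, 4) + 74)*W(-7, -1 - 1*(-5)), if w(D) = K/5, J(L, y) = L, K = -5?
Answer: 1212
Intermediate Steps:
w(D) = -1 (w(D) = -5/5 = -5*⅕ = -1)
T(B, G) = -32 + 8*B + 16*G (T(B, G) = -32 + 8*((B + G) + G) = -32 + 8*(B + 2*G) = -32 + (8*B + 16*G) = -32 + 8*B + 16*G)
W(C, p) = -1 - C
(T(12, 4) + 74)*W(-7, -1 - 1*(-5)) = ((-32 + 8*12 + 16*4) + 74)*(-1 - 1*(-7)) = ((-32 + 96 + 64) + 74)*(-1 + 7) = (128 + 74)*6 = 202*6 = 1212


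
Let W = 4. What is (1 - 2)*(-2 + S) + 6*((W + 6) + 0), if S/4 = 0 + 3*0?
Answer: 62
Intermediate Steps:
S = 0 (S = 4*(0 + 3*0) = 4*(0 + 0) = 4*0 = 0)
(1 - 2)*(-2 + S) + 6*((W + 6) + 0) = (1 - 2)*(-2 + 0) + 6*((4 + 6) + 0) = -1*(-2) + 6*(10 + 0) = 2 + 6*10 = 2 + 60 = 62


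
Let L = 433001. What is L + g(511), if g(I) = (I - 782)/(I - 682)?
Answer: 74043442/171 ≈ 4.3300e+5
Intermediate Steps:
g(I) = (-782 + I)/(-682 + I)
L + g(511) = 433001 + (-782 + 511)/(-682 + 511) = 433001 - 271/(-171) = 433001 - 1/171*(-271) = 433001 + 271/171 = 74043442/171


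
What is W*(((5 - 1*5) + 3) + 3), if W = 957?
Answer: 5742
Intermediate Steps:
W*(((5 - 1*5) + 3) + 3) = 957*(((5 - 1*5) + 3) + 3) = 957*(((5 - 5) + 3) + 3) = 957*((0 + 3) + 3) = 957*(3 + 3) = 957*6 = 5742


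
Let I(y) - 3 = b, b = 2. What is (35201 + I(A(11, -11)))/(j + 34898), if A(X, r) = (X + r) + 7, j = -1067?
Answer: 35206/33831 ≈ 1.0406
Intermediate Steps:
A(X, r) = 7 + X + r
I(y) = 5 (I(y) = 3 + 2 = 5)
(35201 + I(A(11, -11)))/(j + 34898) = (35201 + 5)/(-1067 + 34898) = 35206/33831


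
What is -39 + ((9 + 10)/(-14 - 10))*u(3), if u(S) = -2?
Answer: -449/12 ≈ -37.417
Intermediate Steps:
-39 + ((9 + 10)/(-14 - 10))*u(3) = -39 + ((9 + 10)/(-14 - 10))*(-2) = -39 + (19/(-24))*(-2) = -39 + (19*(-1/24))*(-2) = -39 - 19/24*(-2) = -39 + 19/12 = -449/12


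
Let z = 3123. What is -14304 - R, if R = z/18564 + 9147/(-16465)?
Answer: -1457329586109/101885420 ≈ -14304.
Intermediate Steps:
R = -39461571/101885420 (R = 3123/18564 + 9147/(-16465) = 3123*(1/18564) + 9147*(-1/16465) = 1041/6188 - 9147/16465 = -39461571/101885420 ≈ -0.38731)
-14304 - R = -14304 - 1*(-39461571/101885420) = -14304 + 39461571/101885420 = -1457329586109/101885420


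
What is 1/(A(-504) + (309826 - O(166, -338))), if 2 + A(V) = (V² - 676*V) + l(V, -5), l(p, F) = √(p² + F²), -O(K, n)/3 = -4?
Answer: 904532/818177884983 - √254041/818177884983 ≈ 1.1049e-6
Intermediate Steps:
O(K, n) = 12 (O(K, n) = -3*(-4) = 12)
l(p, F) = √(F² + p²)
A(V) = -2 + V² + √(25 + V²) - 676*V (A(V) = -2 + ((V² - 676*V) + √((-5)² + V²)) = -2 + ((V² - 676*V) + √(25 + V²)) = -2 + (V² + √(25 + V²) - 676*V) = -2 + V² + √(25 + V²) - 676*V)
1/(A(-504) + (309826 - O(166, -338))) = 1/((-2 + (-504)² + √(25 + (-504)²) - 676*(-504)) + (309826 - 1*12)) = 1/((-2 + 254016 + √(25 + 254016) + 340704) + (309826 - 12)) = 1/((-2 + 254016 + √254041 + 340704) + 309814) = 1/((594718 + √254041) + 309814) = 1/(904532 + √254041)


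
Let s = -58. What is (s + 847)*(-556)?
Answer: -438684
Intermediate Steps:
(s + 847)*(-556) = (-58 + 847)*(-556) = 789*(-556) = -438684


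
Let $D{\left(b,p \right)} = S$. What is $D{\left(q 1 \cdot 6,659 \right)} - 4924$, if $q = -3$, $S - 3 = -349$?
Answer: $-5270$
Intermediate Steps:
$S = -346$ ($S = 3 - 349 = -346$)
$D{\left(b,p \right)} = -346$
$D{\left(q 1 \cdot 6,659 \right)} - 4924 = -346 - 4924 = -5270$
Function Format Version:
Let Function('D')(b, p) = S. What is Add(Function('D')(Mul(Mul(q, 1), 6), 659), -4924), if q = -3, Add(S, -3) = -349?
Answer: -5270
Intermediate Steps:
S = -346 (S = Add(3, -349) = -346)
Function('D')(b, p) = -346
Add(Function('D')(Mul(Mul(q, 1), 6), 659), -4924) = Add(-346, -4924) = -5270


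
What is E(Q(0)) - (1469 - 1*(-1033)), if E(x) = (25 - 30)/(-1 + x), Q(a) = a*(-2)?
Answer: -2497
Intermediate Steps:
Q(a) = -2*a
E(x) = -5/(-1 + x)
E(Q(0)) - (1469 - 1*(-1033)) = -5/(-1 - 2*0) - (1469 - 1*(-1033)) = -5/(-1 + 0) - (1469 + 1033) = -5/(-1) - 1*2502 = -5*(-1) - 2502 = 5 - 2502 = -2497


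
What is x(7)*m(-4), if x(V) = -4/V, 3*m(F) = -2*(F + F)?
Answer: -64/21 ≈ -3.0476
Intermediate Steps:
m(F) = -4*F/3 (m(F) = (-2*(F + F))/3 = (-4*F)/3 = -4*F/3)
x(7)*m(-4) = (-4/7)*(-4/3*(-4)) = -4*1/7*(16/3) = -4/7*16/3 = -64/21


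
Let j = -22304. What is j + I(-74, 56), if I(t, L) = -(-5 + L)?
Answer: -22355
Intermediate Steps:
I(t, L) = 5 - L
j + I(-74, 56) = -22304 + (5 - 1*56) = -22304 + (5 - 56) = -22304 - 51 = -22355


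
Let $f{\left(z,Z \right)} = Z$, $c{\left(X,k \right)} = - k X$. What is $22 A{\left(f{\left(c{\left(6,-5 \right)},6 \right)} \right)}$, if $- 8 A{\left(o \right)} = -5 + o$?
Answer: $- \frac{11}{4} \approx -2.75$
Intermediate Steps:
$c{\left(X,k \right)} = - X k$
$A{\left(o \right)} = \frac{5}{8} - \frac{o}{8}$ ($A{\left(o \right)} = - \frac{-5 + o}{8} = \frac{5}{8} - \frac{o}{8}$)
$22 A{\left(f{\left(c{\left(6,-5 \right)},6 \right)} \right)} = 22 \left(\frac{5}{8} - \frac{3}{4}\right) = 22 \left(- \frac{1}{8}\right) = - \frac{11}{4}$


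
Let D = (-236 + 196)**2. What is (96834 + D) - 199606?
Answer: -101172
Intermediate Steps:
D = 1600 (D = (-40)**2 = 1600)
(96834 + D) - 199606 = (96834 + 1600) - 199606 = 98434 - 199606 = -101172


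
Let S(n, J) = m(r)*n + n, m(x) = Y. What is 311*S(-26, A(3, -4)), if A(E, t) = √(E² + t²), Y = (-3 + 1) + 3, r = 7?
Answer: -16172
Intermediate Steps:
Y = 1 (Y = -2 + 3 = 1)
m(x) = 1
S(n, J) = 2*n (S(n, J) = 1*n + n = n + n = 2*n)
311*S(-26, A(3, -4)) = 311*(2*(-26)) = 311*(-52) = -16172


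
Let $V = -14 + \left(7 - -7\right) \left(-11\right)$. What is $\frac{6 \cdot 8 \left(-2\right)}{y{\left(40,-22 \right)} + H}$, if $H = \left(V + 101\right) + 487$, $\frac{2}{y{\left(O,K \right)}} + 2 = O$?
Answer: $- \frac{1824}{7981} \approx -0.22854$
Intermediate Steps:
$y{\left(O,K \right)} = \frac{2}{-2 + O}$
$V = -168$ ($V = -14 + \left(7 + 7\right) \left(-11\right) = -14 + 14 \left(-11\right) = -14 - 154 = -168$)
$H = 420$ ($H = \left(-168 + 101\right) + 487 = -67 + 487 = 420$)
$\frac{6 \cdot 8 \left(-2\right)}{y{\left(40,-22 \right)} + H} = \frac{6 \cdot 8 \left(-2\right)}{\frac{2}{-2 + 40} + 420} = \frac{48 \left(-2\right)}{\frac{2}{38} + 420} = \frac{1}{2 \cdot \frac{1}{38} + 420} \left(-96\right) = \frac{1}{\frac{1}{19} + 420} \left(-96\right) = \frac{1}{\frac{7981}{19}} \left(-96\right) = \frac{19}{7981} \left(-96\right) = - \frac{1824}{7981}$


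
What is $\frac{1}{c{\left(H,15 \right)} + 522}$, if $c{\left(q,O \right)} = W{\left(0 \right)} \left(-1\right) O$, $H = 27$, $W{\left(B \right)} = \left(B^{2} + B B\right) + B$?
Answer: $\frac{1}{522} \approx 0.0019157$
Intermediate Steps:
$W{\left(B \right)} = B + 2 B^{2}$ ($W{\left(B \right)} = \left(B^{2} + B^{2}\right) + B = 2 B^{2} + B = B + 2 B^{2}$)
$c{\left(q,O \right)} = 0$ ($c{\left(q,O \right)} = 0 \left(1 + 2 \cdot 0\right) \left(-1\right) O = 0 \left(1 + 0\right) \left(-1\right) O = 0 \cdot 1 \left(-1\right) O = 0 \left(-1\right) O = 0 O = 0$)
$\frac{1}{c{\left(H,15 \right)} + 522} = \frac{1}{0 + 522} = \frac{1}{522}$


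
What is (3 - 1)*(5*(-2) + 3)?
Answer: -14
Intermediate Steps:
(3 - 1)*(5*(-2) + 3) = 2*(-10 + 3) = 2*(-7) = -14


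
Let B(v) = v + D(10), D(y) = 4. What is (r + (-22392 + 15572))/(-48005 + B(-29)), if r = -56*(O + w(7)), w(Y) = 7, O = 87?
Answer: 2014/8005 ≈ 0.25159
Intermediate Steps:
r = -5264 (r = -56*(87 + 7) = -56*94 = -5264)
B(v) = 4 + v (B(v) = v + 4 = 4 + v)
(r + (-22392 + 15572))/(-48005 + B(-29)) = (-5264 + (-22392 + 15572))/(-48005 + (4 - 29)) = (-5264 - 6820)/(-48005 - 25) = -12084/(-48030) = -12084*(-1/48030) = 2014/8005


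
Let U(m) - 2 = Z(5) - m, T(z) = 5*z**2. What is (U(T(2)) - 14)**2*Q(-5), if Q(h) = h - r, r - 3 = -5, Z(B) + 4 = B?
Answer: -2883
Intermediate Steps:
Z(B) = -4 + B
r = -2 (r = 3 - 5 = -2)
U(m) = 3 - m (U(m) = 2 + ((-4 + 5) - m) = 2 + (1 - m) = 3 - m)
Q(h) = 2 + h (Q(h) = h - 1*(-2) = h + 2 = 2 + h)
(U(T(2)) - 14)**2*Q(-5) = ((3 - 5*2**2) - 14)**2*(2 - 5) = ((3 - 5*4) - 14)**2*(-3) = ((3 - 1*20) - 14)**2*(-3) = ((3 - 20) - 14)**2*(-3) = (-17 - 14)**2*(-3) = (-31)**2*(-3) = 961*(-3) = -2883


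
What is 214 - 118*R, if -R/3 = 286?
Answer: 101458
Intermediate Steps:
R = -858 (R = -3*286 = -858)
214 - 118*R = 214 - 118*(-858) = 214 + 101244 = 101458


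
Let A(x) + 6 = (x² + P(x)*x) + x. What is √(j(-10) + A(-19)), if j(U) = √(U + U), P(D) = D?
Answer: √(697 + 2*I*√5) ≈ 26.401 + 0.0847*I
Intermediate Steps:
j(U) = √2*√U (j(U) = √(2*U) = √2*√U)
A(x) = -6 + x + 2*x² (A(x) = -6 + ((x² + x*x) + x) = -6 + ((x² + x²) + x) = -6 + (2*x² + x) = -6 + (x + 2*x²) = -6 + x + 2*x²)
√(j(-10) + A(-19)) = √(√2*√(-10) + (-6 - 19 + 2*(-19)²)) = √(√2*(I*√10) + (-6 - 19 + 2*361)) = √(2*I*√5 + (-6 - 19 + 722)) = √(2*I*√5 + 697) = √(697 + 2*I*√5)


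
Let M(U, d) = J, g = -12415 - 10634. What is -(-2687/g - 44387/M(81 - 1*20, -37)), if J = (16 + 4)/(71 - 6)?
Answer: 13299976771/92196 ≈ 1.4426e+5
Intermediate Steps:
J = 4/13 (J = 20/65 = 20*(1/65) = 4/13 ≈ 0.30769)
g = -23049
M(U, d) = 4/13
-(-2687/g - 44387/M(81 - 1*20, -37)) = -(-2687/(-23049) - 44387/4/13) = -(-2687*(-1/23049) - 44387*13/4) = -(2687/23049 - 577031/4) = -1*(-13299976771/92196) = 13299976771/92196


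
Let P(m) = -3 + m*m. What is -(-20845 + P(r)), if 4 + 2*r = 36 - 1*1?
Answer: 82431/4 ≈ 20608.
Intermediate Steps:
r = 31/2 (r = -2 + (36 - 1*1)/2 = -2 + (36 - 1)/2 = -2 + (½)*35 = -2 + 35/2 = 31/2 ≈ 15.500)
P(m) = -3 + m²
-(-20845 + P(r)) = -(-20845 + (-3 + (31/2)²)) = -(-20845 + (-3 + 961/4)) = -(-20845 + 949/4) = -1*(-82431/4) = 82431/4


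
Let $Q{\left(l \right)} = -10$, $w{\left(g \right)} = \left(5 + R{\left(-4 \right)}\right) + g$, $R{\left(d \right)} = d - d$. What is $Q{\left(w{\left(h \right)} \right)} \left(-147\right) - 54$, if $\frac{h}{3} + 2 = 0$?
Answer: $1416$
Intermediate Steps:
$R{\left(d \right)} = 0$
$h = -6$ ($h = -6 + 3 \cdot 0 = -6 + 0 = -6$)
$w{\left(g \right)} = 5 + g$ ($w{\left(g \right)} = \left(5 + 0\right) + g = 5 + g$)
$Q{\left(w{\left(h \right)} \right)} \left(-147\right) - 54 = \left(-10\right) \left(-147\right) - 54 = 1470 - 54 = 1416$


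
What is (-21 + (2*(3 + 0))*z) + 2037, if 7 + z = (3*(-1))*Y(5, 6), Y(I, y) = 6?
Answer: 1866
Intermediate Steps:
z = -25 (z = -7 + (3*(-1))*6 = -7 - 3*6 = -7 - 18 = -25)
(-21 + (2*(3 + 0))*z) + 2037 = (-21 + (2*(3 + 0))*(-25)) + 2037 = (-21 + (2*3)*(-25)) + 2037 = (-21 + 6*(-25)) + 2037 = (-21 - 150) + 2037 = -171 + 2037 = 1866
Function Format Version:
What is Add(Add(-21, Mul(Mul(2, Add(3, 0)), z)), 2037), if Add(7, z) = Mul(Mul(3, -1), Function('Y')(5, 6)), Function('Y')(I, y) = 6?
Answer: 1866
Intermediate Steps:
z = -25 (z = Add(-7, Mul(Mul(3, -1), 6)) = Add(-7, Mul(-3, 6)) = Add(-7, -18) = -25)
Add(Add(-21, Mul(Mul(2, Add(3, 0)), z)), 2037) = Add(Add(-21, Mul(Mul(2, Add(3, 0)), -25)), 2037) = Add(Add(-21, Mul(Mul(2, 3), -25)), 2037) = Add(Add(-21, Mul(6, -25)), 2037) = Add(Add(-21, -150), 2037) = Add(-171, 2037) = 1866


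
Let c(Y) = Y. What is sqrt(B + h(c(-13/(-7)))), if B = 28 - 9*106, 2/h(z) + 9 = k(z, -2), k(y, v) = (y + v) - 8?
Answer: I*sqrt(833505)/30 ≈ 30.432*I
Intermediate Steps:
k(y, v) = -8 + v + y (k(y, v) = (v + y) - 8 = -8 + v + y)
h(z) = 2/(-19 + z) (h(z) = 2/(-9 + (-8 - 2 + z)) = 2/(-9 + (-10 + z)) = 2/(-19 + z))
B = -926 (B = 28 - 954 = -926)
sqrt(B + h(c(-13/(-7)))) = sqrt(-926 + 2/(-19 - 13/(-7))) = sqrt(-926 + 2/(-19 - 13*(-1/7))) = sqrt(-926 + 2/(-19 + 13/7)) = sqrt(-926 + 2/(-120/7)) = sqrt(-926 + 2*(-7/120)) = sqrt(-926 - 7/60) = sqrt(-55567/60) = I*sqrt(833505)/30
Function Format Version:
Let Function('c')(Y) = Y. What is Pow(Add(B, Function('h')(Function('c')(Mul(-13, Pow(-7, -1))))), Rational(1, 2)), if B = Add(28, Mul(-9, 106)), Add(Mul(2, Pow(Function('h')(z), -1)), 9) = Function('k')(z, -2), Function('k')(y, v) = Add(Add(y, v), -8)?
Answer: Mul(Rational(1, 30), I, Pow(833505, Rational(1, 2))) ≈ Mul(30.432, I)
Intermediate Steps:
Function('k')(y, v) = Add(-8, v, y) (Function('k')(y, v) = Add(Add(v, y), -8) = Add(-8, v, y))
Function('h')(z) = Mul(2, Pow(Add(-19, z), -1)) (Function('h')(z) = Mul(2, Pow(Add(-9, Add(-8, -2, z)), -1)) = Mul(2, Pow(Add(-9, Add(-10, z)), -1)) = Mul(2, Pow(Add(-19, z), -1)))
B = -926 (B = Add(28, -954) = -926)
Pow(Add(B, Function('h')(Function('c')(Mul(-13, Pow(-7, -1))))), Rational(1, 2)) = Pow(Add(-926, Mul(2, Pow(Add(-19, Mul(-13, Pow(-7, -1))), -1))), Rational(1, 2)) = Pow(Add(-926, Mul(2, Pow(Add(-19, Mul(-13, Rational(-1, 7))), -1))), Rational(1, 2)) = Pow(Add(-926, Mul(2, Pow(Add(-19, Rational(13, 7)), -1))), Rational(1, 2)) = Pow(Add(-926, Mul(2, Pow(Rational(-120, 7), -1))), Rational(1, 2)) = Pow(Add(-926, Mul(2, Rational(-7, 120))), Rational(1, 2)) = Pow(Add(-926, Rational(-7, 60)), Rational(1, 2)) = Pow(Rational(-55567, 60), Rational(1, 2)) = Mul(Rational(1, 30), I, Pow(833505, Rational(1, 2)))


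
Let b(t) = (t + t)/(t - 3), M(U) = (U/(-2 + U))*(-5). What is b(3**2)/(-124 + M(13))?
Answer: -33/1429 ≈ -0.023093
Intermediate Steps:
M(U) = -5*U/(-2 + U)
b(t) = 2*t/(-3 + t) (b(t) = (2*t)/(-3 + t) = 2*t/(-3 + t))
b(3**2)/(-124 + M(13)) = (2*3**2/(-3 + 3**2))/(-124 - 5*13/(-2 + 13)) = (2*9/(-3 + 9))/(-124 - 5*13/11) = (2*9/6)/(-124 - 5*13*1/11) = (2*9*(1/6))/(-124 - 65/11) = 3/(-1429/11) = 3*(-11/1429) = -33/1429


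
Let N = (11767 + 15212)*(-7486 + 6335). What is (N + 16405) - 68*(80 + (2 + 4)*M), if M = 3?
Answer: -31043088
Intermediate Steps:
N = -31052829 (N = 26979*(-1151) = -31052829)
(N + 16405) - 68*(80 + (2 + 4)*M) = (-31052829 + 16405) - 68*(80 + (2 + 4)*3) = -31036424 - 68*(80 + 6*3) = -31036424 - 68*(80 + 18) = -31036424 - 68*98 = -31036424 - 6664 = -31043088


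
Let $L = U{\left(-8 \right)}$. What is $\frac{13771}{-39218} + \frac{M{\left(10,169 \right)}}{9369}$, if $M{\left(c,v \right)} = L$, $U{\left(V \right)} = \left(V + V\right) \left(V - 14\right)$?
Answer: $- \frac{115215763}{367433442} \approx -0.31357$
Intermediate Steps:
$U{\left(V \right)} = 2 V \left(-14 + V\right)$
$L = 352$ ($L = 2 \left(-8\right) \left(-14 - 8\right) = 2 \left(-8\right) \left(-22\right) = 352$)
$M{\left(c,v \right)} = 352$
$\frac{13771}{-39218} + \frac{M{\left(10,169 \right)}}{9369} = \frac{13771}{-39218} + \frac{352}{9369} = 13771 \left(- \frac{1}{39218}\right) + 352 \cdot \frac{1}{9369} = - \frac{13771}{39218} + \frac{352}{9369} = - \frac{115215763}{367433442}$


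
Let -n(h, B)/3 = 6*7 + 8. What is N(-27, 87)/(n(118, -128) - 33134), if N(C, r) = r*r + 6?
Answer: -7575/33284 ≈ -0.22759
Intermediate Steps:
N(C, r) = 6 + r² (N(C, r) = r² + 6 = 6 + r²)
n(h, B) = -150 (n(h, B) = -3*(6*7 + 8) = -3*(42 + 8) = -3*50 = -150)
N(-27, 87)/(n(118, -128) - 33134) = (6 + 87²)/(-150 - 33134) = (6 + 7569)/(-33284) = 7575*(-1/33284) = -7575/33284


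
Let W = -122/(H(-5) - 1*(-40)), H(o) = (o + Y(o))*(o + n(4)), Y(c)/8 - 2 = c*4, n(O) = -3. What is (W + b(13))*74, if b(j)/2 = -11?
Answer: -503681/308 ≈ -1635.3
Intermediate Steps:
Y(c) = 16 + 32*c (Y(c) = 16 + 8*(c*4) = 16 + 8*(4*c) = 16 + 32*c)
b(j) = -22 (b(j) = 2*(-11) = -22)
H(o) = (-3 + o)*(16 + 33*o) (H(o) = (o + (16 + 32*o))*(o - 3) = (16 + 33*o)*(-3 + o) = (-3 + o)*(16 + 33*o))
W = -61/616 (W = -122/((-48 - 83*(-5) + 33*(-5)**2) - 1*(-40)) = -122/((-48 + 415 + 33*25) + 40) = -122/((-48 + 415 + 825) + 40) = -122/(1192 + 40) = -122/1232 = -122*1/1232 = -61/616 ≈ -0.099026)
(W + b(13))*74 = (-61/616 - 22)*74 = -13613/616*74 = -503681/308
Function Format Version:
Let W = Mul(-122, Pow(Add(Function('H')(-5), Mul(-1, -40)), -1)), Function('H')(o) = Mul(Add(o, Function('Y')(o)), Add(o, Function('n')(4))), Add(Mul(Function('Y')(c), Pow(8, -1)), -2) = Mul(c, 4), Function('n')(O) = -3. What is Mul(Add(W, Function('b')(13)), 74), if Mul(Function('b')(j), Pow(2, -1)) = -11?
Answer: Rational(-503681, 308) ≈ -1635.3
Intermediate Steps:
Function('Y')(c) = Add(16, Mul(32, c)) (Function('Y')(c) = Add(16, Mul(8, Mul(c, 4))) = Add(16, Mul(8, Mul(4, c))) = Add(16, Mul(32, c)))
Function('b')(j) = -22 (Function('b')(j) = Mul(2, -11) = -22)
Function('H')(o) = Mul(Add(-3, o), Add(16, Mul(33, o))) (Function('H')(o) = Mul(Add(o, Add(16, Mul(32, o))), Add(o, -3)) = Mul(Add(16, Mul(33, o)), Add(-3, o)) = Mul(Add(-3, o), Add(16, Mul(33, o))))
W = Rational(-61, 616) (W = Mul(-122, Pow(Add(Add(-48, Mul(-83, -5), Mul(33, Pow(-5, 2))), Mul(-1, -40)), -1)) = Mul(-122, Pow(Add(Add(-48, 415, Mul(33, 25)), 40), -1)) = Mul(-122, Pow(Add(Add(-48, 415, 825), 40), -1)) = Mul(-122, Pow(Add(1192, 40), -1)) = Mul(-122, Pow(1232, -1)) = Mul(-122, Rational(1, 1232)) = Rational(-61, 616) ≈ -0.099026)
Mul(Add(W, Function('b')(13)), 74) = Mul(Add(Rational(-61, 616), -22), 74) = Mul(Rational(-13613, 616), 74) = Rational(-503681, 308)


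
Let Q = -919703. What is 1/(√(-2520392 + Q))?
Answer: -I*√3440095/3440095 ≈ -0.00053916*I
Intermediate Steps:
1/(√(-2520392 + Q)) = 1/(√(-2520392 - 919703)) = 1/(√(-3440095)) = 1/(I*√3440095) = -I*√3440095/3440095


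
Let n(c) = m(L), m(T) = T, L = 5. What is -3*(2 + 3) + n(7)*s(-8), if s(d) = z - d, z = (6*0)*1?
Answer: 25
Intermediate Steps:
z = 0 (z = 0*1 = 0)
n(c) = 5
s(d) = -d (s(d) = 0 - d = -d)
-3*(2 + 3) + n(7)*s(-8) = -3*(2 + 3) + 5*(-1*(-8)) = -3*5 + 5*8 = -15 + 40 = 25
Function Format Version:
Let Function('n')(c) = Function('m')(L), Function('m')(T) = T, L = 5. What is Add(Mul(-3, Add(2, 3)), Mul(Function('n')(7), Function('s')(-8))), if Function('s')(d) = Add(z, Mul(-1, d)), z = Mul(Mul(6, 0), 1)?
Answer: 25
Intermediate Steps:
z = 0 (z = Mul(0, 1) = 0)
Function('n')(c) = 5
Function('s')(d) = Mul(-1, d) (Function('s')(d) = Add(0, Mul(-1, d)) = Mul(-1, d))
Add(Mul(-3, Add(2, 3)), Mul(Function('n')(7), Function('s')(-8))) = Add(Mul(-3, Add(2, 3)), Mul(5, Mul(-1, -8))) = Add(Mul(-3, 5), Mul(5, 8)) = Add(-15, 40) = 25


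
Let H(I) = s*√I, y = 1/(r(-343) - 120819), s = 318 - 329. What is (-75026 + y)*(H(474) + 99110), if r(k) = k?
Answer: -450469827055215/60581 + 99993302343*√474/121162 ≈ -7.4179e+9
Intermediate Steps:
s = -11
y = -1/121162 (y = 1/(-343 - 120819) = 1/(-121162) = -1/121162 ≈ -8.2534e-6)
H(I) = -11*√I
(-75026 + y)*(H(474) + 99110) = (-75026 - 1/121162)*(-11*√474 + 99110) = -9090300213*(99110 - 11*√474)/121162 = -450469827055215/60581 + 99993302343*√474/121162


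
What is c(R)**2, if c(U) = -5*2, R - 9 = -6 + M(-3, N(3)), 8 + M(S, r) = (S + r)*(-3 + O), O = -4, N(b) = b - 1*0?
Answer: 100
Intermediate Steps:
N(b) = b (N(b) = b + 0 = b)
M(S, r) = -8 - 7*S - 7*r (M(S, r) = -8 + (S + r)*(-3 - 4) = -8 + (S + r)*(-7) = -8 + (-7*S - 7*r) = -8 - 7*S - 7*r)
R = -5 (R = 9 + (-6 + (-8 - 7*(-3) - 7*3)) = 9 + (-6 + (-8 + 21 - 21)) = 9 + (-6 - 8) = 9 - 14 = -5)
c(U) = -10
c(R)**2 = (-10)**2 = 100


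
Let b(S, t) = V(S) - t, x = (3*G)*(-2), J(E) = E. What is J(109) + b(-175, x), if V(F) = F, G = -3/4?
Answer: -141/2 ≈ -70.500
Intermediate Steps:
G = -3/4 (G = -3*1/4 = -3/4 ≈ -0.75000)
x = 9/2 (x = (3*(-3/4))*(-2) = -9/4*(-2) = 9/2 ≈ 4.5000)
b(S, t) = S - t
J(109) + b(-175, x) = 109 + (-175 - 1*9/2) = 109 + (-175 - 9/2) = 109 - 359/2 = -141/2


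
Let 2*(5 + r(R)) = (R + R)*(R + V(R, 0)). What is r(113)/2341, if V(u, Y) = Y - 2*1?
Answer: 12538/2341 ≈ 5.3558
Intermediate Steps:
V(u, Y) = -2 + Y (V(u, Y) = Y - 2 = -2 + Y)
r(R) = -5 + R*(-2 + R) (r(R) = -5 + ((R + R)*(R + (-2 + 0)))/2 = -5 + ((2*R)*(R - 2))/2 = -5 + ((2*R)*(-2 + R))/2 = -5 + (2*R*(-2 + R))/2 = -5 + R*(-2 + R))
r(113)/2341 = (-5 + 113² - 2*113)/2341 = (-5 + 12769 - 226)*(1/2341) = 12538*(1/2341) = 12538/2341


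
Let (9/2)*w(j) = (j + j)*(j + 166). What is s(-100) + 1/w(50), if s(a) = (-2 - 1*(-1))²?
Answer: 4801/4800 ≈ 1.0002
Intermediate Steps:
w(j) = 4*j*(166 + j)/9 (w(j) = 2*((j + j)*(j + 166))/9 = 2*((2*j)*(166 + j))/9 = 2*(2*j*(166 + j))/9 = 4*j*(166 + j)/9)
s(a) = 1 (s(a) = (-2 + 1)² = (-1)² = 1)
s(-100) + 1/w(50) = 1 + 1/((4/9)*50*(166 + 50)) = 1 + 1/((4/9)*50*216) = 1 + 1/4800 = 4801/4800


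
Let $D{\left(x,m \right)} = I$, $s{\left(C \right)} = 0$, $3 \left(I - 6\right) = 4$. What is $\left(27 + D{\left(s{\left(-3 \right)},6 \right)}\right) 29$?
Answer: $\frac{2987}{3} \approx 995.67$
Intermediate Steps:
$I = \frac{22}{3}$ ($I = 6 + \frac{1}{3} \cdot 4 = 6 + \frac{4}{3} = \frac{22}{3} \approx 7.3333$)
$D{\left(x,m \right)} = \frac{22}{3}$
$\left(27 + D{\left(s{\left(-3 \right)},6 \right)}\right) 29 = \left(27 + \frac{22}{3}\right) 29 = \frac{103}{3} \cdot 29 = \frac{2987}{3}$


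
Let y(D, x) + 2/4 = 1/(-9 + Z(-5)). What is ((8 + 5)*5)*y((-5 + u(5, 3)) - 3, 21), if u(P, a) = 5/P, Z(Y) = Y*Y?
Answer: -455/16 ≈ -28.438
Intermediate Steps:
Z(Y) = Y²
y(D, x) = -7/16 (y(D, x) = -½ + 1/(-9 + (-5)²) = -½ + 1/(-9 + 25) = -½ + 1/16 = -7/16)
((8 + 5)*5)*y((-5 + u(5, 3)) - 3, 21) = ((8 + 5)*5)*(-7/16) = (13*5)*(-7/16) = 65*(-7/16) = -455/16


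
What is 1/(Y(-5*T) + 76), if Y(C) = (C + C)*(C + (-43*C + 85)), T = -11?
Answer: -1/244674 ≈ -4.0871e-6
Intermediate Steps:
Y(C) = 2*C*(85 - 42*C) (Y(C) = (2*C)*(C + (85 - 43*C)) = (2*C)*(85 - 42*C) = 2*C*(85 - 42*C))
1/(Y(-5*T) + 76) = 1/(2*(-5*(-11))*(85 - (-210)*(-11)) + 76) = 1/(2*55*(85 - 42*55) + 76) = 1/(2*55*(85 - 2310) + 76) = 1/(2*55*(-2225) + 76) = 1/(-244750 + 76) = 1/(-244674) = -1/244674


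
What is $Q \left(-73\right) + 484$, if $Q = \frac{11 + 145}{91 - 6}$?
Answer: $\frac{29752}{85} \approx 350.02$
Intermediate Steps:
$Q = \frac{156}{85} \approx 1.8353$
$Q \left(-73\right) + 484 = \frac{156}{85} \left(-73\right) + 484 = - \frac{11388}{85} + 484 = \frac{29752}{85}$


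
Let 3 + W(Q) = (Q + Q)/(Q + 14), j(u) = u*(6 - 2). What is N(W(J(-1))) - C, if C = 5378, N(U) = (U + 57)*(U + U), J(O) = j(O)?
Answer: -144558/25 ≈ -5782.3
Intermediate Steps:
j(u) = 4*u (j(u) = u*4 = 4*u)
J(O) = 4*O
W(Q) = -3 + 2*Q/(14 + Q) (W(Q) = -3 + (Q + Q)/(Q + 14) = -3 + (2*Q)/(14 + Q) = -3 + 2*Q/(14 + Q))
N(U) = 2*U*(57 + U) (N(U) = (57 + U)*(2*U) = 2*U*(57 + U))
N(W(J(-1))) - C = 2*((-42 - 4*(-1))/(14 + 4*(-1)))*(57 + (-42 - 4*(-1))/(14 + 4*(-1))) - 1*5378 = 2*((-42 - 1*(-4))/(14 - 4))*(57 + (-42 - 1*(-4))/(14 - 4)) - 5378 = 2*((-42 + 4)/10)*(57 + (-42 + 4)/10) - 5378 = 2*((1/10)*(-38))*(57 + (1/10)*(-38)) - 5378 = 2*(-19/5)*(57 - 19/5) - 5378 = 2*(-19/5)*(266/5) - 5378 = -10108/25 - 5378 = -144558/25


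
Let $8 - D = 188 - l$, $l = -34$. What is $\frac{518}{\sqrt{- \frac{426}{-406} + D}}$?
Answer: $- \frac{518 i \sqrt{8775487}}{43229} \approx - 35.497 i$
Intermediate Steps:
$D = -214$ ($D = 8 - \left(188 - -34\right) = 8 - \left(188 + 34\right) = 8 - 222 = -214$)
$\frac{518}{\sqrt{- \frac{426}{-406} + D}} = \frac{518}{\sqrt{- \frac{426}{-406} - 214}} = \frac{518}{\sqrt{\left(-426\right) \left(- \frac{1}{406}\right) - 214}} = \frac{518}{\sqrt{\frac{213}{203} - 214}} = \frac{518}{\sqrt{- \frac{43229}{203}}} = \frac{518}{\frac{1}{203} i \sqrt{8775487}} = 518 \left(- \frac{i \sqrt{8775487}}{43229}\right) = - \frac{518 i \sqrt{8775487}}{43229}$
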